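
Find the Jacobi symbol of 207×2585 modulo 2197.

By multiplicativity, (207·2585|2197) = (207|2197)·(2585|2197).
First factor (207|2197):
2197 ≡ 1 (mod 4), so quadratic reciprocity gives (207|2197) = (2197|207). Reduce: 2197 ≡ 127 (mod 207). Now have (127|207).
Both 127 ≡ 3 and 207 ≡ 3 (mod 4), so reciprocity gives (127|207) = -(207|127). Reduce: 207 ≡ 80 (mod 127). Now have -(80|127).
Factor out 2: 80 = 2^4·5. Since 127 ≡ 7 (mod 8), (2|127) = +1, and (2|127)^4 = +1. Now have -(5|127).
5 ≡ 1 (mod 4), so quadratic reciprocity gives (5|127) = (127|5). Reduce: 127 ≡ 2 (mod 5). Now have -(2|5).
Factor out 2: 2 = 2. Since 5 ≡ 5 (mod 8), (2|5) = -1. Now have (1|5).
(1|5) = 1. Collecting the sign factors: 1.
Second factor (2585|2197):
Reduce the numerator: 2585 ≡ 388 (mod 2197), so (2585|2197) = (388|2197).
Factor out 2: 388 = 2^2·97. Since 2197 ≡ 5 (mod 8), (2|2197) = -1, and (2|2197)^2 = +1. Now have (97|2197).
97 ≡ 1 (mod 4), so quadratic reciprocity gives (97|2197) = (2197|97). Reduce: 2197 ≡ 63 (mod 97). Now have (63|97).
97 ≡ 1 (mod 4), so quadratic reciprocity gives (63|97) = (97|63). Reduce: 97 ≡ 34 (mod 63). Now have (34|63).
Factor out 2: 34 = 2·17. Since 63 ≡ 7 (mod 8), (2|63) = +1. Now have (17|63).
17 ≡ 1 (mod 4), so quadratic reciprocity gives (17|63) = (63|17). Reduce: 63 ≡ 12 (mod 17). Now have (12|17).
Factor out 2: 12 = 2^2·3. Since 17 ≡ 1 (mod 8), (2|17) = +1, and (2|17)^2 = +1. Now have (3|17).
17 ≡ 1 (mod 4), so quadratic reciprocity gives (3|17) = (17|3). Reduce: 17 ≡ 2 (mod 3). Now have (2|3).
Factor out 2: 2 = 2. Since 3 ≡ 3 (mod 8), (2|3) = -1. Now have -(1|3).
(1|3) = 1. Collecting the sign factors: -1.
Product: (1)·(-1) = -1.

-1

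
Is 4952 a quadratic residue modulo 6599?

yes

(4952/6599)
  = (619/6599)    [6599 ≡ 7 mod 8 ⇒ (2/6599)^3 = +1]
  = -(6599/619)    [QR: both ≡ 3 mod 4, sign flips]
  = -(409/619)    [6599 ≡ 409 mod 619]
  = -(619/409)    [QR: 409 ≡ 1 mod 4, sign kept]
  = -(210/409)    [619 ≡ 210 mod 409]
  = -(105/409)    [409 ≡ 1 mod 8 ⇒ (2/409) = +1]
  = -(409/105)    [QR: 105 ≡ 1 mod 4, sign kept]
  = -(94/105)    [409 ≡ 94 mod 105]
  = -(47/105)    [105 ≡ 1 mod 8 ⇒ (2/105) = +1]
  = -(105/47)    [QR: 105 ≡ 1 mod 4, sign kept]
  = -(11/47)    [105 ≡ 11 mod 47]
  = (47/11)    [QR: both ≡ 3 mod 4, sign flips]
  = (3/11)    [47 ≡ 3 mod 11]
  = -(11/3)    [QR: both ≡ 3 mod 4, sign flips]
  = -(2/3)    [11 ≡ 2 mod 3]
  = (1/3)    [3 ≡ 3 mod 8 ⇒ (2/3) = -1]
  = 1    [(1/3) = 1]
The Legendre symbol is 1, so x^2 ≡ 4952 (mod 6599) has solution.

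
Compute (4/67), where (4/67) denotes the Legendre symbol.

1

Factor out 2: 4 = 2^2. Since 67 ≡ 3 (mod 8), (2/67) = -1, and (2/67)^2 = +1. Now have (1/67).
(1/67) = 1. Collecting the sign factors: 1.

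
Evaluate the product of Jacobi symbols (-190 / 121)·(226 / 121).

By multiplicativity, (-190·226 / 121) = (-190 / 121)·(226 / 121).
First factor (-190 / 121):
Reduce the numerator: -190 ≡ 52 (mod 121), so (-190 / 121) = (52 / 121).
Factor out 2: 52 = 2^2·13. Since 121 ≡ 1 (mod 8), (2 / 121) = +1, and (2 / 121)^2 = +1. Now have (13 / 121).
13 ≡ 1 (mod 4), so quadratic reciprocity gives (13 / 121) = (121 / 13). Reduce: 121 ≡ 4 (mod 13). Now have (4 / 13).
Factor out 2: 4 = 2^2. Since 13 ≡ 5 (mod 8), (2 / 13) = -1, and (2 / 13)^2 = +1. Now have (1 / 13).
(1 / 13) = 1. Collecting the sign factors: 1.
Second factor (226 / 121):
Reduce the numerator: 226 ≡ 105 (mod 121), so (226 / 121) = (105 / 121).
105 ≡ 1 (mod 4), so quadratic reciprocity gives (105 / 121) = (121 / 105). Reduce: 121 ≡ 16 (mod 105). Now have (16 / 105).
Factor out 2: 16 = 2^4. Since 105 ≡ 1 (mod 8), (2 / 105) = +1, and (2 / 105)^4 = +1. Now have (1 / 105).
(1 / 105) = 1. Collecting the sign factors: 1.
Product: (1)·(1) = 1.

1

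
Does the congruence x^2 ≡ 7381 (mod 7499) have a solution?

yes

7381 ≡ 1 (mod 4), so quadratic reciprocity gives (7381|7499) = (7499|7381). Reduce: 7499 ≡ 118 (mod 7381). Now have (118|7381).
Factor out 2: 118 = 2·59. Since 7381 ≡ 5 (mod 8), (2|7381) = -1. Now have -(59|7381).
7381 ≡ 1 (mod 4), so quadratic reciprocity gives (59|7381) = (7381|59). Reduce: 7381 ≡ 6 (mod 59). Now have -(6|59).
Factor out 2: 6 = 2·3. Since 59 ≡ 3 (mod 8), (2|59) = -1. Now have (3|59).
Both 3 ≡ 3 and 59 ≡ 3 (mod 4), so reciprocity gives (3|59) = -(59|3). Reduce: 59 ≡ 2 (mod 3). Now have -(2|3).
Factor out 2: 2 = 2. Since 3 ≡ 3 (mod 8), (2|3) = -1. Now have (1|3).
(1|3) = 1. Collecting the sign factors: 1.
(7381|7499) = 1, and 7499 is prime, so 7381 is a quadratic residue mod 7499.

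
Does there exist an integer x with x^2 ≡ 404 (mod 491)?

yes

Factor out 2: 404 = 2^2·101. Since 491 ≡ 3 (mod 8), (2|491) = -1, and (2|491)^2 = +1. Now have (101|491).
101 ≡ 1 (mod 4), so quadratic reciprocity gives (101|491) = (491|101). Reduce: 491 ≡ 87 (mod 101). Now have (87|101).
101 ≡ 1 (mod 4), so quadratic reciprocity gives (87|101) = (101|87). Reduce: 101 ≡ 14 (mod 87). Now have (14|87).
Factor out 2: 14 = 2·7. Since 87 ≡ 7 (mod 8), (2|87) = +1. Now have (7|87).
Both 7 ≡ 3 and 87 ≡ 3 (mod 4), so reciprocity gives (7|87) = -(87|7). Reduce: 87 ≡ 3 (mod 7). Now have -(3|7).
Both 3 ≡ 3 and 7 ≡ 3 (mod 4), so reciprocity gives (3|7) = -(7|3). Reduce: 7 ≡ 1 (mod 3). Now have (1|3).
(1|3) = 1. Collecting the sign factors: 1.
(404|491) = 1, and 491 is prime, so 404 is a quadratic residue mod 491.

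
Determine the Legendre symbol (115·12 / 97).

1

By multiplicativity, (115·12 / 97) = (115 / 97)·(12 / 97).
First factor (115 / 97):
(115 / 97)
  = (18 / 97)    [115 ≡ 18 mod 97]
  = (9 / 97)    [97 ≡ 1 mod 8 ⇒ (2 / 97) = +1]
  = (97 / 9)    [QR: 9 ≡ 1 mod 4, sign kept]
  = (7 / 9)    [97 ≡ 7 mod 9]
  = (9 / 7)    [QR: 9 ≡ 1 mod 4, sign kept]
  = (2 / 7)    [9 ≡ 2 mod 7]
  = (1 / 7)    [7 ≡ 7 mod 8 ⇒ (2 / 7) = +1]
  = 1    [(1 / 7) = 1]
Second factor (12 / 97):
(12 / 97)
  = (3 / 97)    [97 ≡ 1 mod 8 ⇒ (2 / 97)^2 = +1]
  = (97 / 3)    [QR: 97 ≡ 1 mod 4, sign kept]
  = (1 / 3)    [97 ≡ 1 mod 3]
  = 1    [(1 / 3) = 1]
Product: (1)·(1) = 1.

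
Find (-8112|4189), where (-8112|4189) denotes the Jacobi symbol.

1

Reduce the numerator: -8112 ≡ 266 (mod 4189), so (-8112|4189) = (266|4189).
Factor out 2: 266 = 2·133. Since 4189 ≡ 5 (mod 8), (2|4189) = -1. Now have -(133|4189).
133 ≡ 1 (mod 4), so quadratic reciprocity gives (133|4189) = (4189|133). Reduce: 4189 ≡ 66 (mod 133). Now have -(66|133).
Factor out 2: 66 = 2·33. Since 133 ≡ 5 (mod 8), (2|133) = -1. Now have (33|133).
33 ≡ 1 (mod 4), so quadratic reciprocity gives (33|133) = (133|33). Reduce: 133 ≡ 1 (mod 33). Now have (1|33).
(1|33) = 1. Collecting the sign factors: 1.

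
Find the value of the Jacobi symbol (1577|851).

(1577|851)
  = (726|851)    [1577 ≡ 726 mod 851]
  = -(363|851)    [851 ≡ 3 mod 8 ⇒ (2|851) = -1]
  = (851|363)    [QR: both ≡ 3 mod 4, sign flips]
  = (125|363)    [851 ≡ 125 mod 363]
  = (363|125)    [QR: 125 ≡ 1 mod 4, sign kept]
  = (113|125)    [363 ≡ 113 mod 125]
  = (125|113)    [QR: 113 ≡ 1 mod 4, sign kept]
  = (12|113)    [125 ≡ 12 mod 113]
  = (3|113)    [113 ≡ 1 mod 8 ⇒ (2|113)^2 = +1]
  = (113|3)    [QR: 113 ≡ 1 mod 4, sign kept]
  = (2|3)    [113 ≡ 2 mod 3]
  = -(1|3)    [3 ≡ 3 mod 8 ⇒ (2|3) = -1]
  = -1    [(1|3) = 1]

-1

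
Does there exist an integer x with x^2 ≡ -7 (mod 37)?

Reduce the numerator: -7 ≡ 30 (mod 37), so (-7/37) = (30/37).
Factor out 2: 30 = 2·15. Since 37 ≡ 5 (mod 8), (2/37) = -1. Now have -(15/37).
37 ≡ 1 (mod 4), so quadratic reciprocity gives (15/37) = (37/15). Reduce: 37 ≡ 7 (mod 15). Now have -(7/15).
Both 7 ≡ 3 and 15 ≡ 3 (mod 4), so reciprocity gives (7/15) = -(15/7). Reduce: 15 ≡ 1 (mod 7). Now have (1/7).
(1/7) = 1. Collecting the sign factors: 1.
(-7/37) = 1, and 37 is prime, so -7 is a quadratic residue mod 37.

yes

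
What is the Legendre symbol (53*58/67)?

1

By multiplicativity, (53·58/67) = (53/67)·(58/67).
First factor (53/67):
53 ≡ 1 (mod 4), so quadratic reciprocity gives (53/67) = (67/53). Reduce: 67 ≡ 14 (mod 53). Now have (14/53).
Factor out 2: 14 = 2·7. Since 53 ≡ 5 (mod 8), (2/53) = -1. Now have -(7/53).
53 ≡ 1 (mod 4), so quadratic reciprocity gives (7/53) = (53/7). Reduce: 53 ≡ 4 (mod 7). Now have -(4/7).
Factor out 2: 4 = 2^2. Since 7 ≡ 7 (mod 8), (2/7) = +1, and (2/7)^2 = +1. Now have -(1/7).
(1/7) = 1. Collecting the sign factors: -1.
Second factor (58/67):
Factor out 2: 58 = 2·29. Since 67 ≡ 3 (mod 8), (2/67) = -1. Now have -(29/67).
29 ≡ 1 (mod 4), so quadratic reciprocity gives (29/67) = (67/29). Reduce: 67 ≡ 9 (mod 29). Now have -(9/29).
9 ≡ 1 (mod 4), so quadratic reciprocity gives (9/29) = (29/9). Reduce: 29 ≡ 2 (mod 9). Now have -(2/9).
Factor out 2: 2 = 2. Since 9 ≡ 1 (mod 8), (2/9) = +1. Now have -(1/9).
(1/9) = 1. Collecting the sign factors: -1.
Product: (-1)·(-1) = 1.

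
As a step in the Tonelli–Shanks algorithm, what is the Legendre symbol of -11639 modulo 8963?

Reduce the numerator: -11639 ≡ 6287 (mod 8963), so (-11639 / 8963) = (6287 / 8963).
Both 6287 ≡ 3 and 8963 ≡ 3 (mod 4), so reciprocity gives (6287 / 8963) = -(8963 / 6287). Reduce: 8963 ≡ 2676 (mod 6287). Now have -(2676 / 6287).
Factor out 2: 2676 = 2^2·669. Since 6287 ≡ 7 (mod 8), (2 / 6287) = +1, and (2 / 6287)^2 = +1. Now have -(669 / 6287).
669 ≡ 1 (mod 4), so quadratic reciprocity gives (669 / 6287) = (6287 / 669). Reduce: 6287 ≡ 266 (mod 669). Now have -(266 / 669).
Factor out 2: 266 = 2·133. Since 669 ≡ 5 (mod 8), (2 / 669) = -1. Now have (133 / 669).
133 ≡ 1 (mod 4), so quadratic reciprocity gives (133 / 669) = (669 / 133). Reduce: 669 ≡ 4 (mod 133). Now have (4 / 133).
Factor out 2: 4 = 2^2. Since 133 ≡ 5 (mod 8), (2 / 133) = -1, and (2 / 133)^2 = +1. Now have (1 / 133).
(1 / 133) = 1. Collecting the sign factors: 1.

1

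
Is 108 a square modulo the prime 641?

Factor out 2: 108 = 2^2·27. Since 641 ≡ 1 (mod 8), (2/641) = +1, and (2/641)^2 = +1. Now have (27/641).
641 ≡ 1 (mod 4), so quadratic reciprocity gives (27/641) = (641/27). Reduce: 641 ≡ 20 (mod 27). Now have (20/27).
Factor out 2: 20 = 2^2·5. Since 27 ≡ 3 (mod 8), (2/27) = -1, and (2/27)^2 = +1. Now have (5/27).
5 ≡ 1 (mod 4), so quadratic reciprocity gives (5/27) = (27/5). Reduce: 27 ≡ 2 (mod 5). Now have (2/5).
Factor out 2: 2 = 2. Since 5 ≡ 5 (mod 8), (2/5) = -1. Now have -(1/5).
(1/5) = 1. Collecting the sign factors: -1.
(108/641) = -1, and 641 is prime, so 108 is not a quadratic residue mod 641.

no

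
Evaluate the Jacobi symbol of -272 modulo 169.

1

(-272|169)
  = (272|169)    [169 ≡ 1 mod 4 ⇒ (-1|169) = +1]
  = (103|169)    [272 ≡ 103 mod 169]
  = (169|103)    [QR: 169 ≡ 1 mod 4, sign kept]
  = (66|103)    [169 ≡ 66 mod 103]
  = (33|103)    [103 ≡ 7 mod 8 ⇒ (2|103) = +1]
  = (103|33)    [QR: 33 ≡ 1 mod 4, sign kept]
  = (4|33)    [103 ≡ 4 mod 33]
  = (1|33)    [33 ≡ 1 mod 8 ⇒ (2|33)^2 = +1]
  = 1    [(1|33) = 1]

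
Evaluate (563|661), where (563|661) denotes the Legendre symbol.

-1

661 ≡ 1 (mod 4), so quadratic reciprocity gives (563|661) = (661|563). Reduce: 661 ≡ 98 (mod 563). Now have (98|563).
Factor out 2: 98 = 2·49. Since 563 ≡ 3 (mod 8), (2|563) = -1. Now have -(49|563).
49 ≡ 1 (mod 4), so quadratic reciprocity gives (49|563) = (563|49). Reduce: 563 ≡ 24 (mod 49). Now have -(24|49).
Factor out 2: 24 = 2^3·3. Since 49 ≡ 1 (mod 8), (2|49) = +1, and (2|49)^3 = +1. Now have -(3|49).
49 ≡ 1 (mod 4), so quadratic reciprocity gives (3|49) = (49|3). Reduce: 49 ≡ 1 (mod 3). Now have -(1|3).
(1|3) = 1. Collecting the sign factors: -1.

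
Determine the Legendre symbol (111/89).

1

(111/89)
  = (22/89)    [111 ≡ 22 mod 89]
  = (11/89)    [89 ≡ 1 mod 8 ⇒ (2/89) = +1]
  = (89/11)    [QR: 89 ≡ 1 mod 4, sign kept]
  = (1/11)    [89 ≡ 1 mod 11]
  = 1    [(1/11) = 1]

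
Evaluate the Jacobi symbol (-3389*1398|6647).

By multiplicativity, (-3389·1398|6647) = (-3389|6647)·(1398|6647).
First factor (-3389|6647):
Pull out -1: (-3389|6647) = (-1|6647)·(3389|6647). Since 6647 ≡ 3 (mod 4), (-1|6647) = -1. Now have -(3389|6647).
3389 ≡ 1 (mod 4), so quadratic reciprocity gives (3389|6647) = (6647|3389). Reduce: 6647 ≡ 3258 (mod 3389). Now have -(3258|3389).
Factor out 2: 3258 = 2·1629. Since 3389 ≡ 5 (mod 8), (2|3389) = -1. Now have (1629|3389).
1629 ≡ 1 (mod 4), so quadratic reciprocity gives (1629|3389) = (3389|1629). Reduce: 3389 ≡ 131 (mod 1629). Now have (131|1629).
1629 ≡ 1 (mod 4), so quadratic reciprocity gives (131|1629) = (1629|131). Reduce: 1629 ≡ 57 (mod 131). Now have (57|131).
57 ≡ 1 (mod 4), so quadratic reciprocity gives (57|131) = (131|57). Reduce: 131 ≡ 17 (mod 57). Now have (17|57).
17 ≡ 1 (mod 4), so quadratic reciprocity gives (17|57) = (57|17). Reduce: 57 ≡ 6 (mod 17). Now have (6|17).
Factor out 2: 6 = 2·3. Since 17 ≡ 1 (mod 8), (2|17) = +1. Now have (3|17).
17 ≡ 1 (mod 4), so quadratic reciprocity gives (3|17) = (17|3). Reduce: 17 ≡ 2 (mod 3). Now have (2|3).
Factor out 2: 2 = 2. Since 3 ≡ 3 (mod 8), (2|3) = -1. Now have -(1|3).
(1|3) = 1. Collecting the sign factors: -1.
Second factor (1398|6647):
Factor out 2: 1398 = 2·699. Since 6647 ≡ 7 (mod 8), (2|6647) = +1. Now have (699|6647).
Both 699 ≡ 3 and 6647 ≡ 3 (mod 4), so reciprocity gives (699|6647) = -(6647|699). Reduce: 6647 ≡ 356 (mod 699). Now have -(356|699).
Factor out 2: 356 = 2^2·89. Since 699 ≡ 3 (mod 8), (2|699) = -1, and (2|699)^2 = +1. Now have -(89|699).
89 ≡ 1 (mod 4), so quadratic reciprocity gives (89|699) = (699|89). Reduce: 699 ≡ 76 (mod 89). Now have -(76|89).
Factor out 2: 76 = 2^2·19. Since 89 ≡ 1 (mod 8), (2|89) = +1, and (2|89)^2 = +1. Now have -(19|89).
89 ≡ 1 (mod 4), so quadratic reciprocity gives (19|89) = (89|19). Reduce: 89 ≡ 13 (mod 19). Now have -(13|19).
13 ≡ 1 (mod 4), so quadratic reciprocity gives (13|19) = (19|13). Reduce: 19 ≡ 6 (mod 13). Now have -(6|13).
Factor out 2: 6 = 2·3. Since 13 ≡ 5 (mod 8), (2|13) = -1. Now have (3|13).
13 ≡ 1 (mod 4), so quadratic reciprocity gives (3|13) = (13|3). Reduce: 13 ≡ 1 (mod 3). Now have (1|3).
(1|3) = 1. Collecting the sign factors: 1.
Product: (-1)·(1) = -1.

-1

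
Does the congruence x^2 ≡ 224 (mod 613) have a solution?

(224/613)
  = -(7/613)    [613 ≡ 5 mod 8 ⇒ (2/613)^5 = -1]
  = -(613/7)    [QR: 613 ≡ 1 mod 4, sign kept]
  = -(4/7)    [613 ≡ 4 mod 7]
  = -(1/7)    [7 ≡ 7 mod 8 ⇒ (2/7)^2 = +1]
  = -1    [(1/7) = 1]
The Legendre symbol is -1, so x^2 ≡ 224 (mod 613) has no solution.

no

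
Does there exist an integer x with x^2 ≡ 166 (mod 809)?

no

Factor out 2: 166 = 2·83. Since 809 ≡ 1 (mod 8), (2|809) = +1. Now have (83|809).
809 ≡ 1 (mod 4), so quadratic reciprocity gives (83|809) = (809|83). Reduce: 809 ≡ 62 (mod 83). Now have (62|83).
Factor out 2: 62 = 2·31. Since 83 ≡ 3 (mod 8), (2|83) = -1. Now have -(31|83).
Both 31 ≡ 3 and 83 ≡ 3 (mod 4), so reciprocity gives (31|83) = -(83|31). Reduce: 83 ≡ 21 (mod 31). Now have (21|31).
21 ≡ 1 (mod 4), so quadratic reciprocity gives (21|31) = (31|21). Reduce: 31 ≡ 10 (mod 21). Now have (10|21).
Factor out 2: 10 = 2·5. Since 21 ≡ 5 (mod 8), (2|21) = -1. Now have -(5|21).
5 ≡ 1 (mod 4), so quadratic reciprocity gives (5|21) = (21|5). Reduce: 21 ≡ 1 (mod 5). Now have -(1|5).
(1|5) = 1. Collecting the sign factors: -1.
The Legendre symbol is -1, so x^2 ≡ 166 (mod 809) has no solution.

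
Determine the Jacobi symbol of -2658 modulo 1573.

-1

(-2658/1573)
  = (488/1573)    [-2658 ≡ 488 mod 1573]
  = -(61/1573)    [1573 ≡ 5 mod 8 ⇒ (2/1573)^3 = -1]
  = -(1573/61)    [QR: 61 ≡ 1 mod 4, sign kept]
  = -(48/61)    [1573 ≡ 48 mod 61]
  = -(3/61)    [61 ≡ 5 mod 8 ⇒ (2/61)^4 = +1]
  = -(61/3)    [QR: 61 ≡ 1 mod 4, sign kept]
  = -(1/3)    [61 ≡ 1 mod 3]
  = -1    [(1/3) = 1]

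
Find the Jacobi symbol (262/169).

1

(262/169)
  = (93/169)    [262 ≡ 93 mod 169]
  = (169/93)    [QR: 93 ≡ 1 mod 4, sign kept]
  = (76/93)    [169 ≡ 76 mod 93]
  = (19/93)    [93 ≡ 5 mod 8 ⇒ (2/93)^2 = +1]
  = (93/19)    [QR: 93 ≡ 1 mod 4, sign kept]
  = (17/19)    [93 ≡ 17 mod 19]
  = (19/17)    [QR: 17 ≡ 1 mod 4, sign kept]
  = (2/17)    [19 ≡ 2 mod 17]
  = (1/17)    [17 ≡ 1 mod 8 ⇒ (2/17) = +1]
  = 1    [(1/17) = 1]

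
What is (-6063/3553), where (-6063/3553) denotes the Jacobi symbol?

(-6063/3553)
  = (1043/3553)    [-6063 ≡ 1043 mod 3553]
  = (3553/1043)    [QR: 3553 ≡ 1 mod 4, sign kept]
  = (424/1043)    [3553 ≡ 424 mod 1043]
  = -(53/1043)    [1043 ≡ 3 mod 8 ⇒ (2/1043)^3 = -1]
  = -(1043/53)    [QR: 53 ≡ 1 mod 4, sign kept]
  = -(36/53)    [1043 ≡ 36 mod 53]
  = -(9/53)    [53 ≡ 5 mod 8 ⇒ (2/53)^2 = +1]
  = -(53/9)    [QR: 9 ≡ 1 mod 4, sign kept]
  = -(8/9)    [53 ≡ 8 mod 9]
  = -(1/9)    [9 ≡ 1 mod 8 ⇒ (2/9)^3 = +1]
  = -1    [(1/9) = 1]

-1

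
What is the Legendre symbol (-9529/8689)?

1

(-9529/8689)
  = (9529/8689)    [8689 ≡ 1 mod 4 ⇒ (-1/8689) = +1]
  = (840/8689)    [9529 ≡ 840 mod 8689]
  = (105/8689)    [8689 ≡ 1 mod 8 ⇒ (2/8689)^3 = +1]
  = (8689/105)    [QR: 105 ≡ 1 mod 4, sign kept]
  = (79/105)    [8689 ≡ 79 mod 105]
  = (105/79)    [QR: 105 ≡ 1 mod 4, sign kept]
  = (26/79)    [105 ≡ 26 mod 79]
  = (13/79)    [79 ≡ 7 mod 8 ⇒ (2/79) = +1]
  = (79/13)    [QR: 13 ≡ 1 mod 4, sign kept]
  = (1/13)    [79 ≡ 1 mod 13]
  = 1    [(1/13) = 1]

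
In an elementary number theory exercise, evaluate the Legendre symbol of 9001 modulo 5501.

-1

(9001/5501)
  = (3500/5501)    [9001 ≡ 3500 mod 5501]
  = (875/5501)    [5501 ≡ 5 mod 8 ⇒ (2/5501)^2 = +1]
  = (5501/875)    [QR: 5501 ≡ 1 mod 4, sign kept]
  = (251/875)    [5501 ≡ 251 mod 875]
  = -(875/251)    [QR: both ≡ 3 mod 4, sign flips]
  = -(122/251)    [875 ≡ 122 mod 251]
  = (61/251)    [251 ≡ 3 mod 8 ⇒ (2/251) = -1]
  = (251/61)    [QR: 61 ≡ 1 mod 4, sign kept]
  = (7/61)    [251 ≡ 7 mod 61]
  = (61/7)    [QR: 61 ≡ 1 mod 4, sign kept]
  = (5/7)    [61 ≡ 5 mod 7]
  = (7/5)    [QR: 5 ≡ 1 mod 4, sign kept]
  = (2/5)    [7 ≡ 2 mod 5]
  = -(1/5)    [5 ≡ 5 mod 8 ⇒ (2/5) = -1]
  = -1    [(1/5) = 1]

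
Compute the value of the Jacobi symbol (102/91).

-1

(102/91)
  = (11/91)    [102 ≡ 11 mod 91]
  = -(91/11)    [QR: both ≡ 3 mod 4, sign flips]
  = -(3/11)    [91 ≡ 3 mod 11]
  = (11/3)    [QR: both ≡ 3 mod 4, sign flips]
  = (2/3)    [11 ≡ 2 mod 3]
  = -(1/3)    [3 ≡ 3 mod 8 ⇒ (2/3) = -1]
  = -1    [(1/3) = 1]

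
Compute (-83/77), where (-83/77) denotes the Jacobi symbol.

(-83/77)
  = (71/77)    [-83 ≡ 71 mod 77]
  = (77/71)    [QR: 77 ≡ 1 mod 4, sign kept]
  = (6/71)    [77 ≡ 6 mod 71]
  = (3/71)    [71 ≡ 7 mod 8 ⇒ (2/71) = +1]
  = -(71/3)    [QR: both ≡ 3 mod 4, sign flips]
  = -(2/3)    [71 ≡ 2 mod 3]
  = (1/3)    [3 ≡ 3 mod 8 ⇒ (2/3) = -1]
  = 1    [(1/3) = 1]

1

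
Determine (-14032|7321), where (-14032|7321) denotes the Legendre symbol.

1

(-14032|7321)
  = (610|7321)    [-14032 ≡ 610 mod 7321]
  = (305|7321)    [7321 ≡ 1 mod 8 ⇒ (2|7321) = +1]
  = (7321|305)    [QR: 305 ≡ 1 mod 4, sign kept]
  = (1|305)    [7321 ≡ 1 mod 305]
  = 1    [(1|305) = 1]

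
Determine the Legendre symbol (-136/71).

Pull out -1: (-136/71) = (-1/71)·(136/71). Since 71 ≡ 3 (mod 4), (-1/71) = -1. Now have -(136/71).
Reduce the numerator: 136 ≡ 65 (mod 71), so (136/71) = (65/71).
65 ≡ 1 (mod 4), so quadratic reciprocity gives (65/71) = (71/65). Reduce: 71 ≡ 6 (mod 65). Now have -(6/65).
Factor out 2: 6 = 2·3. Since 65 ≡ 1 (mod 8), (2/65) = +1. Now have -(3/65).
65 ≡ 1 (mod 4), so quadratic reciprocity gives (3/65) = (65/3). Reduce: 65 ≡ 2 (mod 3). Now have -(2/3).
Factor out 2: 2 = 2. Since 3 ≡ 3 (mod 8), (2/3) = -1. Now have (1/3).
(1/3) = 1. Collecting the sign factors: 1.

1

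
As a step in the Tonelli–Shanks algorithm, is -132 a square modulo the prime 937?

(-132/937)
  = (132/937)    [937 ≡ 1 mod 4 ⇒ (-1/937) = +1]
  = (33/937)    [937 ≡ 1 mod 8 ⇒ (2/937)^2 = +1]
  = (937/33)    [QR: 33 ≡ 1 mod 4, sign kept]
  = (13/33)    [937 ≡ 13 mod 33]
  = (33/13)    [QR: 13 ≡ 1 mod 4, sign kept]
  = (7/13)    [33 ≡ 7 mod 13]
  = (13/7)    [QR: 13 ≡ 1 mod 4, sign kept]
  = (6/7)    [13 ≡ 6 mod 7]
  = (3/7)    [7 ≡ 7 mod 8 ⇒ (2/7) = +1]
  = -(7/3)    [QR: both ≡ 3 mod 4, sign flips]
  = -(1/3)    [7 ≡ 1 mod 3]
  = -1    [(1/3) = 1]
The Legendre symbol is -1, so x^2 ≡ -132 (mod 937) has no solution.

no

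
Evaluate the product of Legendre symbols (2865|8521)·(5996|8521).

By multiplicativity, (2865·5996|8521) = (2865|8521)·(5996|8521).
First factor (2865|8521):
(2865|8521)
  = (8521|2865)    [QR: 2865 ≡ 1 mod 4, sign kept]
  = (2791|2865)    [8521 ≡ 2791 mod 2865]
  = (2865|2791)    [QR: 2865 ≡ 1 mod 4, sign kept]
  = (74|2791)    [2865 ≡ 74 mod 2791]
  = (37|2791)    [2791 ≡ 7 mod 8 ⇒ (2|2791) = +1]
  = (2791|37)    [QR: 37 ≡ 1 mod 4, sign kept]
  = (16|37)    [2791 ≡ 16 mod 37]
  = (1|37)    [37 ≡ 5 mod 8 ⇒ (2|37)^4 = +1]
  = 1    [(1|37) = 1]
Second factor (5996|8521):
(5996|8521)
  = (1499|8521)    [8521 ≡ 1 mod 8 ⇒ (2|8521)^2 = +1]
  = (8521|1499)    [QR: 8521 ≡ 1 mod 4, sign kept]
  = (1026|1499)    [8521 ≡ 1026 mod 1499]
  = -(513|1499)    [1499 ≡ 3 mod 8 ⇒ (2|1499) = -1]
  = -(1499|513)    [QR: 513 ≡ 1 mod 4, sign kept]
  = -(473|513)    [1499 ≡ 473 mod 513]
  = -(513|473)    [QR: 473 ≡ 1 mod 4, sign kept]
  = -(40|473)    [513 ≡ 40 mod 473]
  = -(5|473)    [473 ≡ 1 mod 8 ⇒ (2|473)^3 = +1]
  = -(473|5)    [QR: 5 ≡ 1 mod 4, sign kept]
  = -(3|5)    [473 ≡ 3 mod 5]
  = -(5|3)    [QR: 5 ≡ 1 mod 4, sign kept]
  = -(2|3)    [5 ≡ 2 mod 3]
  = (1|3)    [3 ≡ 3 mod 8 ⇒ (2|3) = -1]
  = 1    [(1|3) = 1]
Product: (1)·(1) = 1.

1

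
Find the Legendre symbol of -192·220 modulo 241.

-1

By multiplicativity, (-192·220|241) = (-192|241)·(220|241).
First factor (-192|241):
(-192|241)
  = (49|241)    [-192 ≡ 49 mod 241]
  = (241|49)    [QR: 49 ≡ 1 mod 4, sign kept]
  = (45|49)    [241 ≡ 45 mod 49]
  = (49|45)    [QR: 45 ≡ 1 mod 4, sign kept]
  = (4|45)    [49 ≡ 4 mod 45]
  = (1|45)    [45 ≡ 5 mod 8 ⇒ (2|45)^2 = +1]
  = 1    [(1|45) = 1]
Second factor (220|241):
(220|241)
  = (55|241)    [241 ≡ 1 mod 8 ⇒ (2|241)^2 = +1]
  = (241|55)    [QR: 241 ≡ 1 mod 4, sign kept]
  = (21|55)    [241 ≡ 21 mod 55]
  = (55|21)    [QR: 21 ≡ 1 mod 4, sign kept]
  = (13|21)    [55 ≡ 13 mod 21]
  = (21|13)    [QR: 13 ≡ 1 mod 4, sign kept]
  = (8|13)    [21 ≡ 8 mod 13]
  = -(1|13)    [13 ≡ 5 mod 8 ⇒ (2|13)^3 = -1]
  = -1    [(1|13) = 1]
Product: (1)·(-1) = -1.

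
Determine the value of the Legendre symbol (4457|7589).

-1

4457 ≡ 1 (mod 4), so quadratic reciprocity gives (4457|7589) = (7589|4457). Reduce: 7589 ≡ 3132 (mod 4457). Now have (3132|4457).
Factor out 2: 3132 = 2^2·783. Since 4457 ≡ 1 (mod 8), (2|4457) = +1, and (2|4457)^2 = +1. Now have (783|4457).
4457 ≡ 1 (mod 4), so quadratic reciprocity gives (783|4457) = (4457|783). Reduce: 4457 ≡ 542 (mod 783). Now have (542|783).
Factor out 2: 542 = 2·271. Since 783 ≡ 7 (mod 8), (2|783) = +1. Now have (271|783).
Both 271 ≡ 3 and 783 ≡ 3 (mod 4), so reciprocity gives (271|783) = -(783|271). Reduce: 783 ≡ 241 (mod 271). Now have -(241|271).
241 ≡ 1 (mod 4), so quadratic reciprocity gives (241|271) = (271|241). Reduce: 271 ≡ 30 (mod 241). Now have -(30|241).
Factor out 2: 30 = 2·15. Since 241 ≡ 1 (mod 8), (2|241) = +1. Now have -(15|241).
241 ≡ 1 (mod 4), so quadratic reciprocity gives (15|241) = (241|15). Reduce: 241 ≡ 1 (mod 15). Now have -(1|15).
(1|15) = 1. Collecting the sign factors: -1.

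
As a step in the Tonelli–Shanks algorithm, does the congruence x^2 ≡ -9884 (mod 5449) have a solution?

Reduce the numerator: -9884 ≡ 1014 (mod 5449), so (-9884/5449) = (1014/5449).
Factor out 2: 1014 = 2·507. Since 5449 ≡ 1 (mod 8), (2/5449) = +1. Now have (507/5449).
5449 ≡ 1 (mod 4), so quadratic reciprocity gives (507/5449) = (5449/507). Reduce: 5449 ≡ 379 (mod 507). Now have (379/507).
Both 379 ≡ 3 and 507 ≡ 3 (mod 4), so reciprocity gives (379/507) = -(507/379). Reduce: 507 ≡ 128 (mod 379). Now have -(128/379).
Factor out 2: 128 = 2^7. Since 379 ≡ 3 (mod 8), (2/379) = -1, and (2/379)^7 = -1. Now have (1/379).
(1/379) = 1. Collecting the sign factors: 1.
(-9884/5449) = 1, and 5449 is prime, so -9884 is a quadratic residue mod 5449.

yes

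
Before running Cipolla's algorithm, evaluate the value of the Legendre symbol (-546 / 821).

Pull out -1: (-546 / 821) = (-1 / 821)·(546 / 821). Since 821 ≡ 1 (mod 4), (-1 / 821) = +1. Now have (546 / 821).
Factor out 2: 546 = 2·273. Since 821 ≡ 5 (mod 8), (2 / 821) = -1. Now have -(273 / 821).
273 ≡ 1 (mod 4), so quadratic reciprocity gives (273 / 821) = (821 / 273). Reduce: 821 ≡ 2 (mod 273). Now have -(2 / 273).
Factor out 2: 2 = 2. Since 273 ≡ 1 (mod 8), (2 / 273) = +1. Now have -(1 / 273).
(1 / 273) = 1. Collecting the sign factors: -1.

-1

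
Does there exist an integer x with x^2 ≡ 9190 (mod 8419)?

no

Reduce the numerator: 9190 ≡ 771 (mod 8419), so (9190/8419) = (771/8419).
Both 771 ≡ 3 and 8419 ≡ 3 (mod 4), so reciprocity gives (771/8419) = -(8419/771). Reduce: 8419 ≡ 709 (mod 771). Now have -(709/771).
709 ≡ 1 (mod 4), so quadratic reciprocity gives (709/771) = (771/709). Reduce: 771 ≡ 62 (mod 709). Now have -(62/709).
Factor out 2: 62 = 2·31. Since 709 ≡ 5 (mod 8), (2/709) = -1. Now have (31/709).
709 ≡ 1 (mod 4), so quadratic reciprocity gives (31/709) = (709/31). Reduce: 709 ≡ 27 (mod 31). Now have (27/31).
Both 27 ≡ 3 and 31 ≡ 3 (mod 4), so reciprocity gives (27/31) = -(31/27). Reduce: 31 ≡ 4 (mod 27). Now have -(4/27).
Factor out 2: 4 = 2^2. Since 27 ≡ 3 (mod 8), (2/27) = -1, and (2/27)^2 = +1. Now have -(1/27).
(1/27) = 1. Collecting the sign factors: -1.
(9190/8419) = -1, and 8419 is prime, so 9190 is not a quadratic residue mod 8419.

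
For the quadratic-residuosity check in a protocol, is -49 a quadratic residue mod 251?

no

Reduce the numerator: -49 ≡ 202 (mod 251), so (-49|251) = (202|251).
Factor out 2: 202 = 2·101. Since 251 ≡ 3 (mod 8), (2|251) = -1. Now have -(101|251).
101 ≡ 1 (mod 4), so quadratic reciprocity gives (101|251) = (251|101). Reduce: 251 ≡ 49 (mod 101). Now have -(49|101).
49 ≡ 1 (mod 4), so quadratic reciprocity gives (49|101) = (101|49). Reduce: 101 ≡ 3 (mod 49). Now have -(3|49).
49 ≡ 1 (mod 4), so quadratic reciprocity gives (3|49) = (49|3). Reduce: 49 ≡ 1 (mod 3). Now have -(1|3).
(1|3) = 1. Collecting the sign factors: -1.
The Legendre symbol is -1, so x^2 ≡ -49 (mod 251) has no solution.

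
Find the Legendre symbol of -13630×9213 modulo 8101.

By multiplicativity, (-13630·9213/8101) = (-13630/8101)·(9213/8101).
First factor (-13630/8101):
Pull out -1: (-13630/8101) = (-1/8101)·(13630/8101). Since 8101 ≡ 1 (mod 4), (-1/8101) = +1. Now have (13630/8101).
Reduce the numerator: 13630 ≡ 5529 (mod 8101), so (13630/8101) = (5529/8101).
5529 ≡ 1 (mod 4), so quadratic reciprocity gives (5529/8101) = (8101/5529). Reduce: 8101 ≡ 2572 (mod 5529). Now have (2572/5529).
Factor out 2: 2572 = 2^2·643. Since 5529 ≡ 1 (mod 8), (2/5529) = +1, and (2/5529)^2 = +1. Now have (643/5529).
5529 ≡ 1 (mod 4), so quadratic reciprocity gives (643/5529) = (5529/643). Reduce: 5529 ≡ 385 (mod 643). Now have (385/643).
385 ≡ 1 (mod 4), so quadratic reciprocity gives (385/643) = (643/385). Reduce: 643 ≡ 258 (mod 385). Now have (258/385).
Factor out 2: 258 = 2·129. Since 385 ≡ 1 (mod 8), (2/385) = +1. Now have (129/385).
129 ≡ 1 (mod 4), so quadratic reciprocity gives (129/385) = (385/129). Reduce: 385 ≡ 127 (mod 129). Now have (127/129).
129 ≡ 1 (mod 4), so quadratic reciprocity gives (127/129) = (129/127). Reduce: 129 ≡ 2 (mod 127). Now have (2/127).
Factor out 2: 2 = 2. Since 127 ≡ 7 (mod 8), (2/127) = +1. Now have (1/127).
(1/127) = 1. Collecting the sign factors: 1.
Second factor (9213/8101):
Reduce the numerator: 9213 ≡ 1112 (mod 8101), so (9213/8101) = (1112/8101).
Factor out 2: 1112 = 2^3·139. Since 8101 ≡ 5 (mod 8), (2/8101) = -1, and (2/8101)^3 = -1. Now have -(139/8101).
8101 ≡ 1 (mod 4), so quadratic reciprocity gives (139/8101) = (8101/139). Reduce: 8101 ≡ 39 (mod 139). Now have -(39/139).
Both 39 ≡ 3 and 139 ≡ 3 (mod 4), so reciprocity gives (39/139) = -(139/39). Reduce: 139 ≡ 22 (mod 39). Now have (22/39).
Factor out 2: 22 = 2·11. Since 39 ≡ 7 (mod 8), (2/39) = +1. Now have (11/39).
Both 11 ≡ 3 and 39 ≡ 3 (mod 4), so reciprocity gives (11/39) = -(39/11). Reduce: 39 ≡ 6 (mod 11). Now have -(6/11).
Factor out 2: 6 = 2·3. Since 11 ≡ 3 (mod 8), (2/11) = -1. Now have (3/11).
Both 3 ≡ 3 and 11 ≡ 3 (mod 4), so reciprocity gives (3/11) = -(11/3). Reduce: 11 ≡ 2 (mod 3). Now have -(2/3).
Factor out 2: 2 = 2. Since 3 ≡ 3 (mod 8), (2/3) = -1. Now have (1/3).
(1/3) = 1. Collecting the sign factors: 1.
Product: (1)·(1) = 1.

1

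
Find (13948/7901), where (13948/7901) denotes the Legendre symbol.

(13948/7901)
  = (6047/7901)    [13948 ≡ 6047 mod 7901]
  = (7901/6047)    [QR: 7901 ≡ 1 mod 4, sign kept]
  = (1854/6047)    [7901 ≡ 1854 mod 6047]
  = (927/6047)    [6047 ≡ 7 mod 8 ⇒ (2/6047) = +1]
  = -(6047/927)    [QR: both ≡ 3 mod 4, sign flips]
  = -(485/927)    [6047 ≡ 485 mod 927]
  = -(927/485)    [QR: 485 ≡ 1 mod 4, sign kept]
  = -(442/485)    [927 ≡ 442 mod 485]
  = (221/485)    [485 ≡ 5 mod 8 ⇒ (2/485) = -1]
  = (485/221)    [QR: 221 ≡ 1 mod 4, sign kept]
  = (43/221)    [485 ≡ 43 mod 221]
  = (221/43)    [QR: 221 ≡ 1 mod 4, sign kept]
  = (6/43)    [221 ≡ 6 mod 43]
  = -(3/43)    [43 ≡ 3 mod 8 ⇒ (2/43) = -1]
  = (43/3)    [QR: both ≡ 3 mod 4, sign flips]
  = (1/3)    [43 ≡ 1 mod 3]
  = 1    [(1/3) = 1]

1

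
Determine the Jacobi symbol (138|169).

Factor out 2: 138 = 2·69. Since 169 ≡ 1 (mod 8), (2|169) = +1. Now have (69|169).
69 ≡ 1 (mod 4), so quadratic reciprocity gives (69|169) = (169|69). Reduce: 169 ≡ 31 (mod 69). Now have (31|69).
69 ≡ 1 (mod 4), so quadratic reciprocity gives (31|69) = (69|31). Reduce: 69 ≡ 7 (mod 31). Now have (7|31).
Both 7 ≡ 3 and 31 ≡ 3 (mod 4), so reciprocity gives (7|31) = -(31|7). Reduce: 31 ≡ 3 (mod 7). Now have -(3|7).
Both 3 ≡ 3 and 7 ≡ 3 (mod 4), so reciprocity gives (3|7) = -(7|3). Reduce: 7 ≡ 1 (mod 3). Now have (1|3).
(1|3) = 1. Collecting the sign factors: 1.

1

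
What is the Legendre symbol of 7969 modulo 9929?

1

(7969/9929)
  = (9929/7969)    [QR: 7969 ≡ 1 mod 4, sign kept]
  = (1960/7969)    [9929 ≡ 1960 mod 7969]
  = (245/7969)    [7969 ≡ 1 mod 8 ⇒ (2/7969)^3 = +1]
  = (7969/245)    [QR: 245 ≡ 1 mod 4, sign kept]
  = (129/245)    [7969 ≡ 129 mod 245]
  = (245/129)    [QR: 129 ≡ 1 mod 4, sign kept]
  = (116/129)    [245 ≡ 116 mod 129]
  = (29/129)    [129 ≡ 1 mod 8 ⇒ (2/129)^2 = +1]
  = (129/29)    [QR: 29 ≡ 1 mod 4, sign kept]
  = (13/29)    [129 ≡ 13 mod 29]
  = (29/13)    [QR: 13 ≡ 1 mod 4, sign kept]
  = (3/13)    [29 ≡ 3 mod 13]
  = (13/3)    [QR: 13 ≡ 1 mod 4, sign kept]
  = (1/3)    [13 ≡ 1 mod 3]
  = 1    [(1/3) = 1]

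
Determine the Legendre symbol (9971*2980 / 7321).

By multiplicativity, (9971·2980 / 7321) = (9971 / 7321)·(2980 / 7321).
First factor (9971 / 7321):
(9971 / 7321)
  = (2650 / 7321)    [9971 ≡ 2650 mod 7321]
  = (1325 / 7321)    [7321 ≡ 1 mod 8 ⇒ (2 / 7321) = +1]
  = (7321 / 1325)    [QR: 1325 ≡ 1 mod 4, sign kept]
  = (696 / 1325)    [7321 ≡ 696 mod 1325]
  = -(87 / 1325)    [1325 ≡ 5 mod 8 ⇒ (2 / 1325)^3 = -1]
  = -(1325 / 87)    [QR: 1325 ≡ 1 mod 4, sign kept]
  = -(20 / 87)    [1325 ≡ 20 mod 87]
  = -(5 / 87)    [87 ≡ 7 mod 8 ⇒ (2 / 87)^2 = +1]
  = -(87 / 5)    [QR: 5 ≡ 1 mod 4, sign kept]
  = -(2 / 5)    [87 ≡ 2 mod 5]
  = (1 / 5)    [5 ≡ 5 mod 8 ⇒ (2 / 5) = -1]
  = 1    [(1 / 5) = 1]
Second factor (2980 / 7321):
(2980 / 7321)
  = (745 / 7321)    [7321 ≡ 1 mod 8 ⇒ (2 / 7321)^2 = +1]
  = (7321 / 745)    [QR: 745 ≡ 1 mod 4, sign kept]
  = (616 / 745)    [7321 ≡ 616 mod 745]
  = (77 / 745)    [745 ≡ 1 mod 8 ⇒ (2 / 745)^3 = +1]
  = (745 / 77)    [QR: 77 ≡ 1 mod 4, sign kept]
  = (52 / 77)    [745 ≡ 52 mod 77]
  = (13 / 77)    [77 ≡ 5 mod 8 ⇒ (2 / 77)^2 = +1]
  = (77 / 13)    [QR: 13 ≡ 1 mod 4, sign kept]
  = (12 / 13)    [77 ≡ 12 mod 13]
  = (3 / 13)    [13 ≡ 5 mod 8 ⇒ (2 / 13)^2 = +1]
  = (13 / 3)    [QR: 13 ≡ 1 mod 4, sign kept]
  = (1 / 3)    [13 ≡ 1 mod 3]
  = 1    [(1 / 3) = 1]
Product: (1)·(1) = 1.

1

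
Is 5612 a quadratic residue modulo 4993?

Reduce the numerator: 5612 ≡ 619 (mod 4993), so (5612/4993) = (619/4993).
4993 ≡ 1 (mod 4), so quadratic reciprocity gives (619/4993) = (4993/619). Reduce: 4993 ≡ 41 (mod 619). Now have (41/619).
41 ≡ 1 (mod 4), so quadratic reciprocity gives (41/619) = (619/41). Reduce: 619 ≡ 4 (mod 41). Now have (4/41).
Factor out 2: 4 = 2^2. Since 41 ≡ 1 (mod 8), (2/41) = +1, and (2/41)^2 = +1. Now have (1/41).
(1/41) = 1. Collecting the sign factors: 1.
(5612/4993) = 1, and 4993 is prime, so 5612 is a quadratic residue mod 4993.

yes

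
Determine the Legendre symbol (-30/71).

-1

(-30/71)
  = (41/71)    [-30 ≡ 41 mod 71]
  = (71/41)    [QR: 41 ≡ 1 mod 4, sign kept]
  = (30/41)    [71 ≡ 30 mod 41]
  = (15/41)    [41 ≡ 1 mod 8 ⇒ (2/41) = +1]
  = (41/15)    [QR: 41 ≡ 1 mod 4, sign kept]
  = (11/15)    [41 ≡ 11 mod 15]
  = -(15/11)    [QR: both ≡ 3 mod 4, sign flips]
  = -(4/11)    [15 ≡ 4 mod 11]
  = -(1/11)    [11 ≡ 3 mod 8 ⇒ (2/11)^2 = +1]
  = -1    [(1/11) = 1]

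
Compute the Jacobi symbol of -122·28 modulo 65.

1

By multiplicativity, (-122·28|65) = (-122|65)·(28|65).
First factor (-122|65):
(-122|65)
  = (122|65)    [65 ≡ 1 mod 4 ⇒ (-1|65) = +1]
  = (57|65)    [122 ≡ 57 mod 65]
  = (65|57)    [QR: 57 ≡ 1 mod 4, sign kept]
  = (8|57)    [65 ≡ 8 mod 57]
  = (1|57)    [57 ≡ 1 mod 8 ⇒ (2|57)^3 = +1]
  = 1    [(1|57) = 1]
Second factor (28|65):
(28|65)
  = (7|65)    [65 ≡ 1 mod 8 ⇒ (2|65)^2 = +1]
  = (65|7)    [QR: 65 ≡ 1 mod 4, sign kept]
  = (2|7)    [65 ≡ 2 mod 7]
  = (1|7)    [7 ≡ 7 mod 8 ⇒ (2|7) = +1]
  = 1    [(1|7) = 1]
Product: (1)·(1) = 1.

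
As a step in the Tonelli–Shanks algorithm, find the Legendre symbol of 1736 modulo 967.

(1736/967)
  = (769/967)    [1736 ≡ 769 mod 967]
  = (967/769)    [QR: 769 ≡ 1 mod 4, sign kept]
  = (198/769)    [967 ≡ 198 mod 769]
  = (99/769)    [769 ≡ 1 mod 8 ⇒ (2/769) = +1]
  = (769/99)    [QR: 769 ≡ 1 mod 4, sign kept]
  = (76/99)    [769 ≡ 76 mod 99]
  = (19/99)    [99 ≡ 3 mod 8 ⇒ (2/99)^2 = +1]
  = -(99/19)    [QR: both ≡ 3 mod 4, sign flips]
  = -(4/19)    [99 ≡ 4 mod 19]
  = -(1/19)    [19 ≡ 3 mod 8 ⇒ (2/19)^2 = +1]
  = -1    [(1/19) = 1]

-1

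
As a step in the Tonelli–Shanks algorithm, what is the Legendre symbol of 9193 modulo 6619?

1

(9193/6619)
  = (2574/6619)    [9193 ≡ 2574 mod 6619]
  = -(1287/6619)    [6619 ≡ 3 mod 8 ⇒ (2/6619) = -1]
  = (6619/1287)    [QR: both ≡ 3 mod 4, sign flips]
  = (184/1287)    [6619 ≡ 184 mod 1287]
  = (23/1287)    [1287 ≡ 7 mod 8 ⇒ (2/1287)^3 = +1]
  = -(1287/23)    [QR: both ≡ 3 mod 4, sign flips]
  = -(22/23)    [1287 ≡ 22 mod 23]
  = -(11/23)    [23 ≡ 7 mod 8 ⇒ (2/23) = +1]
  = (23/11)    [QR: both ≡ 3 mod 4, sign flips]
  = (1/11)    [23 ≡ 1 mod 11]
  = 1    [(1/11) = 1]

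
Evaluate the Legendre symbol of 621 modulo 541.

Reduce the numerator: 621 ≡ 80 (mod 541), so (621|541) = (80|541).
Factor out 2: 80 = 2^4·5. Since 541 ≡ 5 (mod 8), (2|541) = -1, and (2|541)^4 = +1. Now have (5|541).
5 ≡ 1 (mod 4), so quadratic reciprocity gives (5|541) = (541|5). Reduce: 541 ≡ 1 (mod 5). Now have (1|5).
(1|5) = 1. Collecting the sign factors: 1.

1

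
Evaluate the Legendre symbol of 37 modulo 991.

-1

(37|991)
  = (991|37)    [QR: 37 ≡ 1 mod 4, sign kept]
  = (29|37)    [991 ≡ 29 mod 37]
  = (37|29)    [QR: 29 ≡ 1 mod 4, sign kept]
  = (8|29)    [37 ≡ 8 mod 29]
  = -(1|29)    [29 ≡ 5 mod 8 ⇒ (2|29)^3 = -1]
  = -1    [(1|29) = 1]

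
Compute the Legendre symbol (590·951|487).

By multiplicativity, (590·951|487) = (590|487)·(951|487).
First factor (590|487):
Reduce the numerator: 590 ≡ 103 (mod 487), so (590|487) = (103|487).
Both 103 ≡ 3 and 487 ≡ 3 (mod 4), so reciprocity gives (103|487) = -(487|103). Reduce: 487 ≡ 75 (mod 103). Now have -(75|103).
Both 75 ≡ 3 and 103 ≡ 3 (mod 4), so reciprocity gives (75|103) = -(103|75). Reduce: 103 ≡ 28 (mod 75). Now have (28|75).
Factor out 2: 28 = 2^2·7. Since 75 ≡ 3 (mod 8), (2|75) = -1, and (2|75)^2 = +1. Now have (7|75).
Both 7 ≡ 3 and 75 ≡ 3 (mod 4), so reciprocity gives (7|75) = -(75|7). Reduce: 75 ≡ 5 (mod 7). Now have -(5|7).
5 ≡ 1 (mod 4), so quadratic reciprocity gives (5|7) = (7|5). Reduce: 7 ≡ 2 (mod 5). Now have -(2|5).
Factor out 2: 2 = 2. Since 5 ≡ 5 (mod 8), (2|5) = -1. Now have (1|5).
(1|5) = 1. Collecting the sign factors: 1.
Second factor (951|487):
Reduce the numerator: 951 ≡ 464 (mod 487), so (951|487) = (464|487).
Factor out 2: 464 = 2^4·29. Since 487 ≡ 7 (mod 8), (2|487) = +1, and (2|487)^4 = +1. Now have (29|487).
29 ≡ 1 (mod 4), so quadratic reciprocity gives (29|487) = (487|29). Reduce: 487 ≡ 23 (mod 29). Now have (23|29).
29 ≡ 1 (mod 4), so quadratic reciprocity gives (23|29) = (29|23). Reduce: 29 ≡ 6 (mod 23). Now have (6|23).
Factor out 2: 6 = 2·3. Since 23 ≡ 7 (mod 8), (2|23) = +1. Now have (3|23).
Both 3 ≡ 3 and 23 ≡ 3 (mod 4), so reciprocity gives (3|23) = -(23|3). Reduce: 23 ≡ 2 (mod 3). Now have -(2|3).
Factor out 2: 2 = 2. Since 3 ≡ 3 (mod 8), (2|3) = -1. Now have (1|3).
(1|3) = 1. Collecting the sign factors: 1.
Product: (1)·(1) = 1.

1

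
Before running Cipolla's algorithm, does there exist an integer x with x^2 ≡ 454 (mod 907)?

no

Factor out 2: 454 = 2·227. Since 907 ≡ 3 (mod 8), (2/907) = -1. Now have -(227/907).
Both 227 ≡ 3 and 907 ≡ 3 (mod 4), so reciprocity gives (227/907) = -(907/227). Reduce: 907 ≡ 226 (mod 227). Now have (226/227).
Factor out 2: 226 = 2·113. Since 227 ≡ 3 (mod 8), (2/227) = -1. Now have -(113/227).
113 ≡ 1 (mod 4), so quadratic reciprocity gives (113/227) = (227/113). Reduce: 227 ≡ 1 (mod 113). Now have -(1/113).
(1/113) = 1. Collecting the sign factors: -1.
(454/907) = -1, and 907 is prime, so 454 is not a quadratic residue mod 907.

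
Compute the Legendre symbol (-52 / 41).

-1

(-52 / 41)
  = (30 / 41)    [-52 ≡ 30 mod 41]
  = (15 / 41)    [41 ≡ 1 mod 8 ⇒ (2 / 41) = +1]
  = (41 / 15)    [QR: 41 ≡ 1 mod 4, sign kept]
  = (11 / 15)    [41 ≡ 11 mod 15]
  = -(15 / 11)    [QR: both ≡ 3 mod 4, sign flips]
  = -(4 / 11)    [15 ≡ 4 mod 11]
  = -(1 / 11)    [11 ≡ 3 mod 8 ⇒ (2 / 11)^2 = +1]
  = -1    [(1 / 11) = 1]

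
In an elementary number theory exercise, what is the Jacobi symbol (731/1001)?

(731/1001)
  = (1001/731)    [QR: 1001 ≡ 1 mod 4, sign kept]
  = (270/731)    [1001 ≡ 270 mod 731]
  = -(135/731)    [731 ≡ 3 mod 8 ⇒ (2/731) = -1]
  = (731/135)    [QR: both ≡ 3 mod 4, sign flips]
  = (56/135)    [731 ≡ 56 mod 135]
  = (7/135)    [135 ≡ 7 mod 8 ⇒ (2/135)^3 = +1]
  = -(135/7)    [QR: both ≡ 3 mod 4, sign flips]
  = -(2/7)    [135 ≡ 2 mod 7]
  = -(1/7)    [7 ≡ 7 mod 8 ⇒ (2/7) = +1]
  = -1    [(1/7) = 1]

-1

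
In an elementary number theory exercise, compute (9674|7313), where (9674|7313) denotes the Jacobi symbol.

(9674|7313)
  = (2361|7313)    [9674 ≡ 2361 mod 7313]
  = (7313|2361)    [QR: 2361 ≡ 1 mod 4, sign kept]
  = (230|2361)    [7313 ≡ 230 mod 2361]
  = (115|2361)    [2361 ≡ 1 mod 8 ⇒ (2|2361) = +1]
  = (2361|115)    [QR: 2361 ≡ 1 mod 4, sign kept]
  = (61|115)    [2361 ≡ 61 mod 115]
  = (115|61)    [QR: 61 ≡ 1 mod 4, sign kept]
  = (54|61)    [115 ≡ 54 mod 61]
  = -(27|61)    [61 ≡ 5 mod 8 ⇒ (2|61) = -1]
  = -(61|27)    [QR: 61 ≡ 1 mod 4, sign kept]
  = -(7|27)    [61 ≡ 7 mod 27]
  = (27|7)    [QR: both ≡ 3 mod 4, sign flips]
  = (6|7)    [27 ≡ 6 mod 7]
  = (3|7)    [7 ≡ 7 mod 8 ⇒ (2|7) = +1]
  = -(7|3)    [QR: both ≡ 3 mod 4, sign flips]
  = -(1|3)    [7 ≡ 1 mod 3]
  = -1    [(1|3) = 1]

-1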